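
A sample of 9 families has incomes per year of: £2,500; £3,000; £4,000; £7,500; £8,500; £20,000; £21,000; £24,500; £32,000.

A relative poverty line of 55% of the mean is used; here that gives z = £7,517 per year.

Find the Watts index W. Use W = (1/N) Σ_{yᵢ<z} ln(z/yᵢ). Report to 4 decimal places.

Incomes under z: £2,500, £3,000, £4,000, £7,500 (q = 4 of N = 9).
Log gaps: ln(7517/2500) = 1.1009; ln(7517/3000) = 0.9186; ln(7517/4000) = 0.6309; ln(7517/7500) = 0.0023.
W = 2.652568 / 9 = 0.2947.

0.2947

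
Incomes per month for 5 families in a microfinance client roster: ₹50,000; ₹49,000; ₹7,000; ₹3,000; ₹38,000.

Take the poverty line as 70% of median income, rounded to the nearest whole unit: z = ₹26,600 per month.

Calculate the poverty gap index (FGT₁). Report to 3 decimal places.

Below z: ₹3,000, ₹7,000 (q = 2 of N = 5).
Gap ratios (z−y)/z: (26600−3000)/26600 = 0.8872; (26600−7000)/26600 = 0.7368.
Σ = 1.624060. Dividing by the full population N = 5 gives P₁ = 0.325.

0.325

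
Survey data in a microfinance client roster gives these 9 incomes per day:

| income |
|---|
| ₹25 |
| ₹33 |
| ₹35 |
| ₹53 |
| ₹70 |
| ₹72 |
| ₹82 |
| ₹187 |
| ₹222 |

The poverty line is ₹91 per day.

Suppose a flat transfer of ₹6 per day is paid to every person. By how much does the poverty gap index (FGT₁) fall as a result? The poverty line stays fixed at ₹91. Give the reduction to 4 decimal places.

Before: below the line — ₹25, ₹33, ₹35, ₹53, ₹70, ₹72, ₹82; poverty gap index (FGT₁) = 0.326007.
After the ₹6 transfer: below the line — ₹31, ₹39, ₹41, ₹59, ₹76, ₹78, ₹88; poverty gap index (FGT₁) = 0.274725.
Reduction = 0.326007 − 0.274725 = 0.0513.

0.0513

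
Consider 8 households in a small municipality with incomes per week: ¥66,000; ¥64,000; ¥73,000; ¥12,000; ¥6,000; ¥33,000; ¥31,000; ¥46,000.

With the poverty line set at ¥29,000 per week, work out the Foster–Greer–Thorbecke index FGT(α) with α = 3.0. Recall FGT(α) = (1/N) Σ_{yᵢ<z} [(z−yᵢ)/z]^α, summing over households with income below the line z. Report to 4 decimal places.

0.0875

Below z: ¥6,000, ¥12,000 (q = 2 of N = 8).
Shortfall ratios: (29000−6000)/29000 = 0.7931; (29000−12000)/29000 = 0.5862.
Raised to α = 3.0: 0.49887; 0.20144.
Sum = 0.700316; FGT(3.0) = 0.700316 / 8 = 0.0875.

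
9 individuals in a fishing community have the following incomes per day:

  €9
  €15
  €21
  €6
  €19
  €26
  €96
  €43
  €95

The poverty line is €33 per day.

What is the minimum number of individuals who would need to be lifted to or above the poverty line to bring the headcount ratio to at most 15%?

Currently q = 6 of N = 9 are below the line (H = 0.667).
A headcount ratio of at most 15% allows at most ⌊0.15 × 9⌋ = 1 poor individuals.
So at least 6 − 1 = 5 must be lifted.

5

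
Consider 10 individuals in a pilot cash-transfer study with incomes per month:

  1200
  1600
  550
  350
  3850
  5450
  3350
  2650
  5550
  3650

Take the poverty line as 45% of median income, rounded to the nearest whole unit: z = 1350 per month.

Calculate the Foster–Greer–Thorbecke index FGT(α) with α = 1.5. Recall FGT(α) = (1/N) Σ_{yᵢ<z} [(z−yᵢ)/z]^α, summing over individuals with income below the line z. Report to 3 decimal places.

0.113

Incomes under z: 350, 550, 1200 (q = 3 of N = 10).
Gap ratios (z−y)/z: (1350−350)/1350 = 0.7407; (1350−550)/1350 = 0.5926; (1350−1200)/1350 = 0.1111.
Raised to α = 1.5: 0.63753; 0.45618; 0.03704.
Sum = 1.130743; FGT(1.5) = 1.130743 / 10 = 0.113.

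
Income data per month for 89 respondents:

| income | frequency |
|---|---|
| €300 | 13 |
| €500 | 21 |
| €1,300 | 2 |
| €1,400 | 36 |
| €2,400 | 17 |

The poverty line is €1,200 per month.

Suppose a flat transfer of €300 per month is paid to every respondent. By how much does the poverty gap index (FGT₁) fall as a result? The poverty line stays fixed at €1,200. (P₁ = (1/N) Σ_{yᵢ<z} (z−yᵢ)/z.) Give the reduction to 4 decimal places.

Before: below the line — 13×€300, 21×€500; poverty gap index (FGT₁) = 0.247191.
After the €300 transfer: below the line — 13×€600, 21×€800; poverty gap index (FGT₁) = 0.151685.
Reduction = 0.247191 − 0.151685 = 0.0955.

0.0955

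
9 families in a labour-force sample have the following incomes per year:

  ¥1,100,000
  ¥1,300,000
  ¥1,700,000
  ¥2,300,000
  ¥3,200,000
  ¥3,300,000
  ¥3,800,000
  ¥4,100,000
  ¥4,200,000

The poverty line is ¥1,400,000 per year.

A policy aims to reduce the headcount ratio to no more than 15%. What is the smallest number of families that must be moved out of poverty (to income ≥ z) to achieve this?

Currently q = 2 of N = 9 are below the line (H = 0.222).
A headcount ratio of at most 15% allows at most ⌊0.15 × 9⌋ = 1 poor families.
So at least 2 − 1 = 1 must be lifted.

1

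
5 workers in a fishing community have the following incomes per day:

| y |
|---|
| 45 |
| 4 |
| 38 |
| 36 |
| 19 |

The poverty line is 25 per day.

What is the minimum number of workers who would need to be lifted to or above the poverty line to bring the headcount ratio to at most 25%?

2 of the 5 workers are poor, so H = 2/5 = 0.400.
A headcount ratio of at most 25% allows at most ⌊0.25 × 5⌋ = 1 poor workers.
So at least 2 − 1 = 1 must be lifted.

1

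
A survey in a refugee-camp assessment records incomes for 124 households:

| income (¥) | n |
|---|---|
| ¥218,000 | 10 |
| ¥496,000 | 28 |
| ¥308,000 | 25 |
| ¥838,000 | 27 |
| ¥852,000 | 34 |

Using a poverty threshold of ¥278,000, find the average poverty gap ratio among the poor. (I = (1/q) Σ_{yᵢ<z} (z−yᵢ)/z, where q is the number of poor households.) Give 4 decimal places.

0.2158

Poor units: 10×¥218,000 (q = 10 of N = 124).
Shortfall ratios (z−y)/z: 0.2158 (×10); sum = 2.158273.
I averages over the q = 10 poor units only: 2.158273 / 10 = 0.2158.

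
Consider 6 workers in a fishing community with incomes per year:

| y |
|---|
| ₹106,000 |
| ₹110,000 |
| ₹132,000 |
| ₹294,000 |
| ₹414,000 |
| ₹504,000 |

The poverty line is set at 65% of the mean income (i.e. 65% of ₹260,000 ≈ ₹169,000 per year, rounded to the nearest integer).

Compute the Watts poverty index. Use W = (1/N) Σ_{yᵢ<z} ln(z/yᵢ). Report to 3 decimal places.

Below the line: ₹106,000, ₹110,000, ₹132,000 (q = 3 of N = 6).
Log shortfalls: ln(169000/106000) = 0.4665; ln(169000/110000) = 0.4294; ln(169000/132000) = 0.2471.
W = 1.142975 / 6 = 0.190.

0.190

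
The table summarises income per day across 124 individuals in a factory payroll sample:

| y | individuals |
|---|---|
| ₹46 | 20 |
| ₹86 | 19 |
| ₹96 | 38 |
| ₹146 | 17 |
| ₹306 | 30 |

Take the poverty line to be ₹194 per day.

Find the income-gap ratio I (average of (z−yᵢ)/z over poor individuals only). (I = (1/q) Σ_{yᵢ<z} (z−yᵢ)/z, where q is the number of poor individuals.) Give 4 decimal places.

Below the line: 20×₹46, 19×₹86, 38×₹96, 17×₹146 (q = 94 of N = 124).
Shortfall ratios (z−y)/z: 0.7629 (×20), 0.5567 (×19), 0.5052 (×38), 0.2474 (×17); sum = 49.237113.
I averages over the q = 94 poor units only: 49.237113 / 94 = 0.5238.

0.5238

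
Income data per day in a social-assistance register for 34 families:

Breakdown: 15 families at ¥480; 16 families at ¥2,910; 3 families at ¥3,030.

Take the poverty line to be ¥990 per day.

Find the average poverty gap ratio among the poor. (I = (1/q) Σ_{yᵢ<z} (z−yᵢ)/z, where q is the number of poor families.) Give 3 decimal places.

0.515

Below the line: 15×¥480 (q = 15 of N = 34).
Shortfall ratios (z−y)/z: 0.5152 (×15); sum = 7.727273.
I averages over the q = 15 poor units only: 7.727273 / 15 = 0.515.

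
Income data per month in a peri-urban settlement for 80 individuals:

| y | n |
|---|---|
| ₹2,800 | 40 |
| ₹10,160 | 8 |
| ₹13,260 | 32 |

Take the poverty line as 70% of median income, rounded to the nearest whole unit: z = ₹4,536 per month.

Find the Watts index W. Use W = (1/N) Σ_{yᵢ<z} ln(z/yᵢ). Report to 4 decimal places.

Below the line: 40×₹2,800 (q = 40 of N = 80).
ln(z/y) terms: ln(4536/2800) = 0.4824 (×40).
W = 19.297046 / 80 = 0.2412.

0.2412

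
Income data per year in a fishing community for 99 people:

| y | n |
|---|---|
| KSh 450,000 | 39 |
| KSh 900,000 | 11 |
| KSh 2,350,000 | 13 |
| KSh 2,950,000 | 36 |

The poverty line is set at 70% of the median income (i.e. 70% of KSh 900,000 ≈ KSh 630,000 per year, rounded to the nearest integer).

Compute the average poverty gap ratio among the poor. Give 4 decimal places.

Incomes under z: 39×KSh 450,000 (q = 39 of N = 99).
Relative gaps: 0.2857 (×39); sum = 11.142857.
The income-gap ratio divides by q (the poor only): 11.142857 / 39 = 0.2857.

0.2857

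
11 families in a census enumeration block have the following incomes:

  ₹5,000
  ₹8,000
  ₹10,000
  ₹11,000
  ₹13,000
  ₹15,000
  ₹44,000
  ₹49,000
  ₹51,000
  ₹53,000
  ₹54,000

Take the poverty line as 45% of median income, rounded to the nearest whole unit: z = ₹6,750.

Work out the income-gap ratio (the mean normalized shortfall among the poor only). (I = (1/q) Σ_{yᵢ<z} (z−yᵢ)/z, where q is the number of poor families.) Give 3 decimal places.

Incomes under z: ₹5,000 (q = 1 of N = 11).
Shortfall ratios (z−y)/z: 0.2593; sum = 0.259259.
The income-gap ratio divides by q (the poor only): 0.259259 / 1 = 0.259.

0.259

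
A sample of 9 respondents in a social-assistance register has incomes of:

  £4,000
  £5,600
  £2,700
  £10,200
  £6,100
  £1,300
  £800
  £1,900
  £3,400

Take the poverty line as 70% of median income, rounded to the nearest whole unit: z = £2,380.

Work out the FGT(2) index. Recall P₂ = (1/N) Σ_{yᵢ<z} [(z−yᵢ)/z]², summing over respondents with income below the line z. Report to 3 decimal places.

Below the line: £800, £1,300, £1,900 (q = 3 of N = 9).
Relative gaps: (2380−800)/2380 = 0.6639; (2380−1300)/2380 = 0.4538; (2380−1900)/2380 = 0.2017.
Squared: 0.4407; 0.2059; 0.0407.
Sum = 0.687310; P₂ = 0.687310 / 9 = 0.076.

0.076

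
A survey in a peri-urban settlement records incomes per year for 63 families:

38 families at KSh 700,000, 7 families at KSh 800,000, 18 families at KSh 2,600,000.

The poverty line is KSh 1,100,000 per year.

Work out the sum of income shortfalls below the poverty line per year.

Below the line: 38×KSh 700,000, 7×KSh 800,000 (q = 45 of N = 63).
Individual gaps: 38×(1100000−700000) = 15200000; 7×(1100000−800000) = 2100000.
Aggregate gap = KSh 17,300,000.

KSh 17,300,000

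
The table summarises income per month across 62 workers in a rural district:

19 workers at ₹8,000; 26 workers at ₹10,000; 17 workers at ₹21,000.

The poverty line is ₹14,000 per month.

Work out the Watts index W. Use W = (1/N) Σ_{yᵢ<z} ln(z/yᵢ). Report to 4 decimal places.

0.3126

Below the line: 19×₹8,000, 26×₹10,000 (q = 45 of N = 62).
Log shortfalls: ln(14000/8000) = 0.5596 (×19); ln(14000/10000) = 0.3365 (×26).
W = 19.380978 / 62 = 0.3126.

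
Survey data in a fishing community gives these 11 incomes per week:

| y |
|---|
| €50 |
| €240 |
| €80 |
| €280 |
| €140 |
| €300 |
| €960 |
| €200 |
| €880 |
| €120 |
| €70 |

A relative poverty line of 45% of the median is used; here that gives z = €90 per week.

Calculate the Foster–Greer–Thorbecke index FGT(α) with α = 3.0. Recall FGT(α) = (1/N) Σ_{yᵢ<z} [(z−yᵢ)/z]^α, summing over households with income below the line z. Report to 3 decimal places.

Incomes under z: €50, €70, €80 (q = 3 of N = 11).
Relative gaps: (90−50)/90 = 0.4444; (90−70)/90 = 0.2222; (90−80)/90 = 0.1111.
Raised to α = 3.0: 0.08779; 0.01097; 0.00137.
Sum = 0.100137; FGT(3.0) = 0.100137 / 11 = 0.009.

0.009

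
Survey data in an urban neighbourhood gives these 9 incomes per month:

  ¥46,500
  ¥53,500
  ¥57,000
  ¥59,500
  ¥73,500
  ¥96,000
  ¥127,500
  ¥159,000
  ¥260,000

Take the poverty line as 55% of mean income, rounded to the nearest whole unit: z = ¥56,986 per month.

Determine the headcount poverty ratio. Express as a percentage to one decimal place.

22.2%

2 of the 9 people have income below ¥56,986.
H = 2/9 = 22.2%.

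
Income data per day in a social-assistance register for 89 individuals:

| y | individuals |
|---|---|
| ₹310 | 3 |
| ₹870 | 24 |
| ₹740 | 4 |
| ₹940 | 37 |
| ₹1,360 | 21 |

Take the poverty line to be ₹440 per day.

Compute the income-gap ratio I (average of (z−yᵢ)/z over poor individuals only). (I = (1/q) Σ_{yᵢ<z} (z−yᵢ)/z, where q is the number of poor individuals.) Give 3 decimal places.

Below the line: 3×₹310 (q = 3 of N = 89).
Shortfall ratios (z−y)/z: 0.2955 (×3); sum = 0.886364.
I averages over the q = 3 poor units only: 0.886364 / 3 = 0.295.

0.295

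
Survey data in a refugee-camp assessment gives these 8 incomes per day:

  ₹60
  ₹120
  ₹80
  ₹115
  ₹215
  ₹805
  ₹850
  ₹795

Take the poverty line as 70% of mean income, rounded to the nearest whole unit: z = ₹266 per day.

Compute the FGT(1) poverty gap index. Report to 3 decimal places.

Incomes under z: ₹60, ₹80, ₹115, ₹120, ₹215 (q = 5 of N = 8).
Shortfall ratios: (266−60)/266 = 0.7744; (266−80)/266 = 0.6992; (266−115)/266 = 0.5677; (266−120)/266 = 0.5489; (266−215)/266 = 0.1917.
Sum of shortfalls = 2.781955; P₁ averages over all N: 2.781955 / 8 = 0.348.

0.348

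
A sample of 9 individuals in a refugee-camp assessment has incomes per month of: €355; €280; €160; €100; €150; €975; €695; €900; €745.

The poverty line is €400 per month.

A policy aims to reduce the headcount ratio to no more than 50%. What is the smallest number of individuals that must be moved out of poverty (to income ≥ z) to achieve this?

Currently q = 5 of N = 9 are below the line (H = 0.556).
A headcount ratio of at most 50% allows at most ⌊0.50 × 9⌋ = 4 poor individuals.
So at least 5 − 4 = 1 must be lifted.

1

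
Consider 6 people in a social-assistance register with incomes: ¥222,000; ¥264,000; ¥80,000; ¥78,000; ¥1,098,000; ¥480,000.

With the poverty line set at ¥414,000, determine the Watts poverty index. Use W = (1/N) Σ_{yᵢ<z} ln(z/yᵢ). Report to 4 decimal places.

Poor units: ¥78,000, ¥80,000, ¥222,000, ¥264,000 (q = 4 of N = 6).
Log gaps: ln(414000/78000) = 1.6692; ln(414000/80000) = 1.6438; ln(414000/222000) = 0.6232; ln(414000/264000) = 0.4499.
W = 4.386102 / 6 = 0.7310.

0.7310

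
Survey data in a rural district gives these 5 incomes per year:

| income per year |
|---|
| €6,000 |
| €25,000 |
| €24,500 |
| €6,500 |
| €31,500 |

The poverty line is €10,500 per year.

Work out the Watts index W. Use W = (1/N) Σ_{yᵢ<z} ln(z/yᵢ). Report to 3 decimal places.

0.208

Incomes under z: €6,000, €6,500 (q = 2 of N = 5).
ln(z/y) terms: ln(10500/6000) = 0.5596; ln(10500/6500) = 0.4796.
W = 1.039189 / 5 = 0.208.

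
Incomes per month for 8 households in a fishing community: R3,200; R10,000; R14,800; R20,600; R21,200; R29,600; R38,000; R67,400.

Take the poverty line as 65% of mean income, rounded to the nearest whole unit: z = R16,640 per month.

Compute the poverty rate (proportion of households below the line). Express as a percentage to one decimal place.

3 of the 8 households have income below R16,640.
H = 3/8 = 37.5%.

37.5%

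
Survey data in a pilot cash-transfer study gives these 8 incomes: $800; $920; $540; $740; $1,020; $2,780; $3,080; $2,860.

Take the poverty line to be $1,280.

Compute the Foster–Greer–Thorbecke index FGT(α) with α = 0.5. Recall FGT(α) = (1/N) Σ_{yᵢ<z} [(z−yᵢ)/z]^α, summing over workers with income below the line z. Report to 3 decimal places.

0.375

Below z: $540, $740, $800, $920, $1,020 (q = 5 of N = 8).
Gap ratios (z−y)/z: (1280−540)/1280 = 0.5781; (1280−740)/1280 = 0.4219; (1280−800)/1280 = 0.3750; (1280−920)/1280 = 0.2812; (1280−1020)/1280 = 0.2031.
Raised to α = 0.5: 0.76035; 0.64952; 0.61237; 0.53033; 0.45069.
Sum = 3.003261; FGT(0.5) = 3.003261 / 8 = 0.375.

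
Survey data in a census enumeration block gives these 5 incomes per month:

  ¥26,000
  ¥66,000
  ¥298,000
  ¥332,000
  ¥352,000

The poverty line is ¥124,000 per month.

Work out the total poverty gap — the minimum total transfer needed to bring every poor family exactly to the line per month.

Incomes under z: ¥26,000, ¥66,000 (q = 2 of N = 5).
Individual gaps: 124000−26000 = 98000; 124000−66000 = 58000.
Aggregate gap = ¥156,000.

¥156,000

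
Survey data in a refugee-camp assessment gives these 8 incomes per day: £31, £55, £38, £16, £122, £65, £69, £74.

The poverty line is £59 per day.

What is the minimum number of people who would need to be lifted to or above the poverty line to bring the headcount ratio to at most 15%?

3

Currently q = 4 of N = 8 are below the line (H = 0.500).
A headcount ratio of at most 15% allows at most ⌊0.15 × 8⌋ = 1 poor people.
So at least 4 − 1 = 3 must be lifted.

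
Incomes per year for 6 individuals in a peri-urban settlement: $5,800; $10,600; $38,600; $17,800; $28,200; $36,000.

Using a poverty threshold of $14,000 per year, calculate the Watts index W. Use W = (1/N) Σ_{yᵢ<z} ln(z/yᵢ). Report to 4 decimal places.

0.1932

Incomes under z: $5,800, $10,600 (q = 2 of N = 6).
ln(z/y) terms: ln(14000/5800) = 0.8812; ln(14000/10600) = 0.2782.
W = 1.159403 / 6 = 0.1932.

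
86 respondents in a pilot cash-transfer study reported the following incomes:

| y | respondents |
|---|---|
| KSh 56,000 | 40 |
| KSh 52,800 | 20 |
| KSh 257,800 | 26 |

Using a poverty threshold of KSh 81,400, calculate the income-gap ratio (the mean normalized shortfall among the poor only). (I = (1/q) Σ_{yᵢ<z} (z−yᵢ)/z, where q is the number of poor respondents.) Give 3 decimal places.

0.325

Below the line: 20×KSh 52,800, 40×KSh 56,000 (q = 60 of N = 86).
Relative gaps: 0.3514 (×20), 0.3120 (×40); sum = 19.508600.
The income-gap ratio divides by q (the poor only): 19.508600 / 60 = 0.325.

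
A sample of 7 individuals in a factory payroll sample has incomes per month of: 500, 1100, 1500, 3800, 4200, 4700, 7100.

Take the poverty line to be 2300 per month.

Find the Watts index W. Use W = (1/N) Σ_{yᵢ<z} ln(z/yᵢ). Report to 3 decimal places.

Below the line: 500, 1100, 1500 (q = 3 of N = 7).
Log gaps: ln(2300/500) = 1.5261; ln(2300/1100) = 0.7376; ln(2300/1500) = 0.4274.
W = 2.691099 / 7 = 0.384.

0.384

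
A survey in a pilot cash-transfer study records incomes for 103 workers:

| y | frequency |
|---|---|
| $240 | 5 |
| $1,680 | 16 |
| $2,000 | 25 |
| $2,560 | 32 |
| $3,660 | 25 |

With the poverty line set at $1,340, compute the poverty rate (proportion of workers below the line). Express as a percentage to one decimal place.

4.9%

5 of the 103 workers have income below $1,340.
H = 5/103 = 4.9%.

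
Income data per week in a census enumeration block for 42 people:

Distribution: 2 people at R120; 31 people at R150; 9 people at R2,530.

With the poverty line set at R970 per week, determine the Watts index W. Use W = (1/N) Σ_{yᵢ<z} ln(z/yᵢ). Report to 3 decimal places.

Incomes under z: 2×R120, 31×R150 (q = 33 of N = 42).
Log shortfalls: ln(970/120) = 2.0898 (×2); ln(970/150) = 1.8667 (×31).
W = 62.046093 / 42 = 1.477.

1.477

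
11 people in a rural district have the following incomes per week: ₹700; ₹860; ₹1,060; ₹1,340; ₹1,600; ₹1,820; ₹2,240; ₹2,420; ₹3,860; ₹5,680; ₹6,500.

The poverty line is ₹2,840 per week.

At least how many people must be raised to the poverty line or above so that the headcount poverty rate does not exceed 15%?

7

8 of the 11 people are poor, so H = 8/11 = 0.727.
A headcount ratio of at most 15% allows at most ⌊0.15 × 11⌋ = 1 poor people.
So at least 8 − 1 = 7 must be lifted.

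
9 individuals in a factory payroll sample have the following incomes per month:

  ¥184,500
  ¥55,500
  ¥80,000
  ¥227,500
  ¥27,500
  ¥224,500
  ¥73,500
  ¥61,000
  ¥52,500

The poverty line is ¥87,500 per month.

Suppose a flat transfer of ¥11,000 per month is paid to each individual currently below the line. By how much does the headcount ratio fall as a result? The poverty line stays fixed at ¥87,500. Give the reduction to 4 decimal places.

Before: below the line — ¥27,500, ¥52,500, ¥55,500, ¥61,000, ¥73,500, ¥80,000; headcount ratio = 0.666667.
After the ¥11,000 transfer: below the line — ¥38,500, ¥63,500, ¥66,500, ¥72,000, ¥84,500; headcount ratio = 0.555556.
Reduction = 0.666667 − 0.555556 = 0.1111.

0.1111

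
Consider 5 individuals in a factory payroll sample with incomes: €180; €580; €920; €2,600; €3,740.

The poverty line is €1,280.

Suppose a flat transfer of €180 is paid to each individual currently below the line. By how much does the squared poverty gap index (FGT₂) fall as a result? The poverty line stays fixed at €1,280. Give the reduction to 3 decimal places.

Before: below the line — €180, €580, €920; squared poverty gap index (FGT₂) = 0.22334.
After the €180 transfer: below the line — €360, €760, €1,100; squared poverty gap index (FGT₂) = 0.14028.
Reduction = 0.22334 − 0.14028 = 0.083.

0.083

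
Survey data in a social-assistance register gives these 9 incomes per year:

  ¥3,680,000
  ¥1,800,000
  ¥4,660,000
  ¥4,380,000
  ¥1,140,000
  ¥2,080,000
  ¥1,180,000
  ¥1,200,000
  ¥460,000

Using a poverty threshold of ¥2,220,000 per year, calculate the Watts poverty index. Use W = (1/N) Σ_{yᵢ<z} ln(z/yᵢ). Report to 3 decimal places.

0.418

Below z: ¥460,000, ¥1,140,000, ¥1,180,000, ¥1,200,000, ¥1,800,000, ¥2,080,000 (q = 6 of N = 9).
Log shortfalls: ln(2220000/460000) = 1.5740; ln(2220000/1140000) = 0.6665; ln(2220000/1180000) = 0.6320; ln(2220000/1200000) = 0.6152; ln(2220000/1800000) = 0.2097; ln(2220000/2080000) = 0.0651.
W = 3.762553 / 9 = 0.418.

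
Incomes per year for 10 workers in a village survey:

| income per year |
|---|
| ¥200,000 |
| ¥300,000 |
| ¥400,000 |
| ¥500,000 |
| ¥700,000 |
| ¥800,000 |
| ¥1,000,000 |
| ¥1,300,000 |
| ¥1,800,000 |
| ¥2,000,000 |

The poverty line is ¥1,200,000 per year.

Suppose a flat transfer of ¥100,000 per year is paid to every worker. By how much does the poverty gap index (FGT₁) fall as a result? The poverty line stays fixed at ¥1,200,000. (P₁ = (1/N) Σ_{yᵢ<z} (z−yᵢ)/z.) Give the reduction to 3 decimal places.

0.058

Before: below the line — ¥200,000, ¥300,000, ¥400,000, ¥500,000, ¥700,000, ¥800,000, ¥1,000,000; poverty gap index (FGT₁) = 0.37500.
After the ¥100,000 transfer: below the line — ¥300,000, ¥400,000, ¥500,000, ¥600,000, ¥800,000, ¥900,000, ¥1,100,000; poverty gap index (FGT₁) = 0.31667.
Reduction = 0.37500 − 0.31667 = 0.058.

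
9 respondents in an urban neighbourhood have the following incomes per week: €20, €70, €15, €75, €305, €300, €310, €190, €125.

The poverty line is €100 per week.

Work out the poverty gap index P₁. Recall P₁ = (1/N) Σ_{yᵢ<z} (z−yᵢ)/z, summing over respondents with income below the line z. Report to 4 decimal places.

Incomes under z: €15, €20, €70, €75 (q = 4 of N = 9).
Normalized shortfalls: (100−15)/100 = 0.8500; (100−20)/100 = 0.8000; (100−70)/100 = 0.3000; (100−75)/100 = 0.2500.
Σ = 2.200000. Dividing by the full population N = 9 gives P₁ = 0.2444.

0.2444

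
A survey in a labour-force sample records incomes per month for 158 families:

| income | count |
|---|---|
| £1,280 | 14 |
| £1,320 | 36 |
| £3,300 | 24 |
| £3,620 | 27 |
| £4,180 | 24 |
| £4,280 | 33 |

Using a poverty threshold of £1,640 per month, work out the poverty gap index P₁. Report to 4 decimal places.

Below z: 14×£1,280, 36×£1,320 (q = 50 of N = 158).
Relative gaps: (1640−1280)/1640 = 0.2195 (×14); (1640−1320)/1640 = 0.1951 (×36).
Σ = 10.097561. Dividing by the full population N = 158 gives P₁ = 0.0639.

0.0639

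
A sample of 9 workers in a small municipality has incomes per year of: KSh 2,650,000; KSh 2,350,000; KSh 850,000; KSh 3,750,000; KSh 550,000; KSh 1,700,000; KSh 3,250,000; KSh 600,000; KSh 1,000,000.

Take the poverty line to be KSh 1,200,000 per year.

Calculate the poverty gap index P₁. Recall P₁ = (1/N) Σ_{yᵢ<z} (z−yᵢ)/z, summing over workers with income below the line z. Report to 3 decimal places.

0.167

Incomes under z: KSh 550,000, KSh 600,000, KSh 850,000, KSh 1,000,000 (q = 4 of N = 9).
Normalized shortfalls: (1200000−550000)/1200000 = 0.5417; (1200000−600000)/1200000 = 0.5000; (1200000−850000)/1200000 = 0.2917; (1200000−1000000)/1200000 = 0.1667.
Σ = 1.500000. Dividing by the full population N = 9 gives P₁ = 0.167.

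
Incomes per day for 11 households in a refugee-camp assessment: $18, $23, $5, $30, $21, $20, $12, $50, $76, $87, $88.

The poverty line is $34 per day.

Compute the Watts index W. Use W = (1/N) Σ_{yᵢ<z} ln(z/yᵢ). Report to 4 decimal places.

0.4657

Incomes under z: $5, $12, $18, $20, $21, $23, $30 (q = 7 of N = 11).
Log shortfalls: ln(34/5) = 1.9169; ln(34/12) = 1.0415; ln(34/18) = 0.6360; ln(34/20) = 0.5306; ln(34/21) = 0.4818; ln(34/23) = 0.3909; ln(34/30) = 0.1252.
W = 5.122861 / 11 = 0.4657.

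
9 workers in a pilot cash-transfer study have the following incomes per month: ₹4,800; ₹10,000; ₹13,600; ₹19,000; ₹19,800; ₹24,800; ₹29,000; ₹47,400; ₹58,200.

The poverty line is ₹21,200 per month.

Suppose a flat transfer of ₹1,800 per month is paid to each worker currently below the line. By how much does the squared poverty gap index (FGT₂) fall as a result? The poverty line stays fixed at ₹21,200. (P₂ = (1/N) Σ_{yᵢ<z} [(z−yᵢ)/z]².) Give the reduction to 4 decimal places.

Before: below the line — ₹4,800, ₹10,000, ₹13,600, ₹19,000, ₹19,800; squared poverty gap index (FGT₂) = 0.113465.
After the ₹1,800 transfer: below the line — ₹6,600, ₹11,800, ₹15,400, ₹20,800; squared poverty gap index (FGT₂) = 0.082898.
Reduction = 0.113465 − 0.082898 = 0.0306.

0.0306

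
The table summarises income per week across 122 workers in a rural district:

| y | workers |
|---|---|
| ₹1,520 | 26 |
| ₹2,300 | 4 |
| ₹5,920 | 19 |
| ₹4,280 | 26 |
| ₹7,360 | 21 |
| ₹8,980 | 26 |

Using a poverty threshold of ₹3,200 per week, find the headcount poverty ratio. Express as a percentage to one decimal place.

24.6%

30 of the 122 workers have income below ₹3,200.
H = 30/122 = 24.6%.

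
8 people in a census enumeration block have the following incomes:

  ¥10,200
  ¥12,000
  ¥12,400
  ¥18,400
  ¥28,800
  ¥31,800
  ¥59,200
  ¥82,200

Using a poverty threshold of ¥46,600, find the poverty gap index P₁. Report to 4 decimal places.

0.4453

Poor units: ¥10,200, ¥12,000, ¥12,400, ¥18,400, ¥28,800, ¥31,800 (q = 6 of N = 8).
Gap ratios (z−y)/z: (46600−10200)/46600 = 0.7811; (46600−12000)/46600 = 0.7425; (46600−12400)/46600 = 0.7339; (46600−18400)/46600 = 0.6052; (46600−28800)/46600 = 0.3820; (46600−31800)/46600 = 0.3176.
Sum of shortfalls = 3.562232; P₁ averages over all N: 3.562232 / 8 = 0.4453.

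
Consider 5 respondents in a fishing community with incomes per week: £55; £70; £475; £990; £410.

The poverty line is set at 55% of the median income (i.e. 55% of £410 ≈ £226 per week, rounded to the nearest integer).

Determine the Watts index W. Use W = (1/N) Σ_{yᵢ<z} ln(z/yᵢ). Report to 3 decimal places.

Below the line: £55, £70 (q = 2 of N = 5).
Log shortfalls: ln(226/55) = 1.4132; ln(226/70) = 1.1720.
W = 2.585242 / 5 = 0.517.

0.517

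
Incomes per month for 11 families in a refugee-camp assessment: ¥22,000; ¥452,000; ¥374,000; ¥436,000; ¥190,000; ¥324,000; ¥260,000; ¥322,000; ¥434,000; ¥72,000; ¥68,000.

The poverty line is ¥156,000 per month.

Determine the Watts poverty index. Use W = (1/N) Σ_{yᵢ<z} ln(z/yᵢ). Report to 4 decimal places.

Below z: ¥22,000, ¥68,000, ¥72,000 (q = 3 of N = 11).
Log gaps: ln(156000/22000) = 1.9588; ln(156000/68000) = 0.8303; ln(156000/72000) = 0.7732.
W = 3.562352 / 11 = 0.3239.

0.3239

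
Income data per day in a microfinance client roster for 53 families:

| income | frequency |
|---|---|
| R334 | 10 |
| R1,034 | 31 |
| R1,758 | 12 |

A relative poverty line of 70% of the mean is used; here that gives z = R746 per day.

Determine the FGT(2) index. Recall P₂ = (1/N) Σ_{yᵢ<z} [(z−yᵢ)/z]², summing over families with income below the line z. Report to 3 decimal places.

Incomes under z: 10×R334 (q = 10 of N = 53).
Normalized shortfalls: (746−334)/746 = 0.5523 (×10).
Squared: 0.3050 (×10).
Sum = 3.050119; P₂ = 3.050119 / 53 = 0.058.

0.058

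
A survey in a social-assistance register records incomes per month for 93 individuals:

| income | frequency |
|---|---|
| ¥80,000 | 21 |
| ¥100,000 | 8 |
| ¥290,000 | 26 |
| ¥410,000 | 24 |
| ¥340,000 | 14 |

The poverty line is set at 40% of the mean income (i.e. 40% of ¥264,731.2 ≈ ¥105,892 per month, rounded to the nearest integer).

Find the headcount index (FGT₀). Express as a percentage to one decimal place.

31.2%

29 of the 93 individuals have income below ¥105,892.
H = 29/93 = 31.2%.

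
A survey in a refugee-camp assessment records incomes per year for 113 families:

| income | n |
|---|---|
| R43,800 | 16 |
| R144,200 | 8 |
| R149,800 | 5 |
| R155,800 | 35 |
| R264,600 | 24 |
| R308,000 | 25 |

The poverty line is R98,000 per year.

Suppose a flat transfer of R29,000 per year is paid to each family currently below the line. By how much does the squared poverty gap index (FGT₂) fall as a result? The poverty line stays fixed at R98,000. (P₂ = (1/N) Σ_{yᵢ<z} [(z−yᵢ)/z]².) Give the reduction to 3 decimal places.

Before: below the line — 16×R43,800; squared poverty gap index (FGT₂) = 0.04331.
After the R29,000 transfer: below the line — 16×R72,800; squared poverty gap index (FGT₂) = 0.00936.
Reduction = 0.04331 − 0.00936 = 0.034.

0.034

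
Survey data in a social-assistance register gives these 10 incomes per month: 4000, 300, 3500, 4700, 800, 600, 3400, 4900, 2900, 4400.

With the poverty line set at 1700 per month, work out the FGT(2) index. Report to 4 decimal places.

0.1377

Poor units: 300, 600, 800 (q = 3 of N = 10).
Gap ratios (z−y)/z: (1700−300)/1700 = 0.8235; (1700−600)/1700 = 0.6471; (1700−800)/1700 = 0.5294.
Squared: 0.6782; 0.4187; 0.2803.
Sum = 1.377163; P₂ = 1.377163 / 10 = 0.1377.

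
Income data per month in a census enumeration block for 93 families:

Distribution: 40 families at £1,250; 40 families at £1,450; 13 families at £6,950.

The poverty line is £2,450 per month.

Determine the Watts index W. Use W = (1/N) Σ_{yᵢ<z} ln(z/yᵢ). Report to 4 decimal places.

0.5150

Below z: 40×£1,250, 40×£1,450 (q = 80 of N = 93).
ln(z/y) terms: ln(2450/1250) = 0.6729 (×40); ln(2450/1450) = 0.5245 (×40).
W = 47.898758 / 93 = 0.5150.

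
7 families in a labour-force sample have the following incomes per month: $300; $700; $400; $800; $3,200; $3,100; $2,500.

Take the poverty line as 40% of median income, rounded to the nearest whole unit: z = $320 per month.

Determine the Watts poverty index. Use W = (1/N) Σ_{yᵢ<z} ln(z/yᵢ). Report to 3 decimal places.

0.009

Below the line: $300 (q = 1 of N = 7).
Log shortfalls: ln(320/300) = 0.0645.
W = 0.064539 / 7 = 0.009.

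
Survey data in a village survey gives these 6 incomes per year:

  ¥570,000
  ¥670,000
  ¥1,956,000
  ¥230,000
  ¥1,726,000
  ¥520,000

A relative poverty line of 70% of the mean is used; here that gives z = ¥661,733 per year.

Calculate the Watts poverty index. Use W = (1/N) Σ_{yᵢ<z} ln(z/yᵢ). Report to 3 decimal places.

0.241

Poor units: ¥230,000, ¥520,000, ¥570,000 (q = 3 of N = 6).
Log gaps: ln(661733/230000) = 1.0568; ln(661733/520000) = 0.2410; ln(661733/570000) = 0.1492.
W = 1.447042 / 6 = 0.241.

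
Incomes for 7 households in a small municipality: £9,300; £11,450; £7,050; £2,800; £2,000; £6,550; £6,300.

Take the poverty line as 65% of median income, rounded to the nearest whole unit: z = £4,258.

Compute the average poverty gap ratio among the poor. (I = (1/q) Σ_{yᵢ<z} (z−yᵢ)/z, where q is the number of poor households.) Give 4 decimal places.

Below the line: £2,000, £2,800 (q = 2 of N = 7).
Shortfall ratios (z−y)/z: 0.5303, 0.3424; sum = 0.872710.
I averages over the q = 2 poor units only: 0.872710 / 2 = 0.4364.

0.4364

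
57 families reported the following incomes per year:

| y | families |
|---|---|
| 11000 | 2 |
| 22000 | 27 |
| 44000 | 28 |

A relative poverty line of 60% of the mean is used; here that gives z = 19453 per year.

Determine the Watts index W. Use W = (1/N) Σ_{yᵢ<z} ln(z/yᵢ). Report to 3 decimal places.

Poor units: 2×11000 (q = 2 of N = 57).
Log gaps: ln(19453/11000) = 0.5701 (×2).
W = 1.140212 / 57 = 0.020.

0.020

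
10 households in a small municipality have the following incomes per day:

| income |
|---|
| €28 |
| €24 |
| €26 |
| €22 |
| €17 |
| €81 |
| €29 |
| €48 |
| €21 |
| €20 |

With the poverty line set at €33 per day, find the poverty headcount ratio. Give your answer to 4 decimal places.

8 of the 10 households have income below €33.
H = 8/10 = 0.8000.

0.8000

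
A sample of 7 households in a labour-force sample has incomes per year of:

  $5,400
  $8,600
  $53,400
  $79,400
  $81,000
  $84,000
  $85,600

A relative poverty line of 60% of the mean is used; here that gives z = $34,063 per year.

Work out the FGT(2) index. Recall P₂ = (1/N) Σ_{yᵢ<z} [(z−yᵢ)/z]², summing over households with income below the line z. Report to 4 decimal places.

0.1810

Poor units: $5,400, $8,600 (q = 2 of N = 7).
Gap ratios (z−y)/z: (34063−5400)/34063 = 0.8415; (34063−8600)/34063 = 0.7475.
Squared: 0.7081; 0.5588.
Sum = 1.266868; P₂ = 1.266868 / 7 = 0.1810.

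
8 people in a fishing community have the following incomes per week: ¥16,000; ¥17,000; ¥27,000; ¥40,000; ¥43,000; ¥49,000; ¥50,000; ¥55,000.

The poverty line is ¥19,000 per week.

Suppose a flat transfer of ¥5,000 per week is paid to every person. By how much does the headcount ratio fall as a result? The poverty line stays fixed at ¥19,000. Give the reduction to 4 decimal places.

Before: below the line — ¥16,000, ¥17,000; headcount ratio = 0.250000.
After the ¥5,000 transfer: below the line — none; headcount ratio = 0.000000.
Reduction = 0.250000 − 0.000000 = 0.2500.

0.2500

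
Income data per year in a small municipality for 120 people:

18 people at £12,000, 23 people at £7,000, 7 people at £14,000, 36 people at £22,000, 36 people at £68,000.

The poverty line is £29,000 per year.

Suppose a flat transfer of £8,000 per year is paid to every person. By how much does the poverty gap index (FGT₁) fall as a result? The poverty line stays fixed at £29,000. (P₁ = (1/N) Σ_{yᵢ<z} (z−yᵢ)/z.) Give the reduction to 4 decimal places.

Before: below the line — 23×£7,000, 18×£12,000, 7×£14,000, 36×£22,000; poverty gap index (FGT₁) = 0.335920.
After the £8,000 transfer: below the line — 23×£15,000, 18×£20,000, 7×£22,000; poverty gap index (FGT₁) = 0.153161.
Reduction = 0.335920 − 0.153161 = 0.1828.

0.1828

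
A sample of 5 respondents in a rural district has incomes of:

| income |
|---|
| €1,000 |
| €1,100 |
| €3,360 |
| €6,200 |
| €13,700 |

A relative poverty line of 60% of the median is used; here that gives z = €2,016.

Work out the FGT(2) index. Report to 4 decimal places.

Incomes under z: €1,000, €1,100 (q = 2 of N = 5).
Relative gaps: (2016−1000)/2016 = 0.5040; (2016−1100)/2016 = 0.4544.
Squared: 0.2540; 0.2064.
Sum = 0.460432; P₂ = 0.460432 / 5 = 0.0921.

0.0921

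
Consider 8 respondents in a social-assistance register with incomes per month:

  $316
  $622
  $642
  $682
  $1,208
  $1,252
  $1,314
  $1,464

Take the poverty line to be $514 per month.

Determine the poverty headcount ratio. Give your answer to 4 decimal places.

0.1250

1 of the 8 respondents have income below $514.
H = 1/8 = 0.1250.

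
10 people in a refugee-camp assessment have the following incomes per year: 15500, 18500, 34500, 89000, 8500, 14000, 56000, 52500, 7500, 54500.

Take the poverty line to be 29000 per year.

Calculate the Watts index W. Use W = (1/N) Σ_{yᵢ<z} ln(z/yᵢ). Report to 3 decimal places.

0.438

Below z: 7500, 8500, 14000, 15500, 18500 (q = 5 of N = 10).
Log gaps: ln(29000/7500) = 1.3524; ln(29000/8500) = 1.2272; ln(29000/14000) = 0.7282; ln(29000/15500) = 0.6265; ln(29000/18500) = 0.4495.
W = 4.383842 / 10 = 0.438.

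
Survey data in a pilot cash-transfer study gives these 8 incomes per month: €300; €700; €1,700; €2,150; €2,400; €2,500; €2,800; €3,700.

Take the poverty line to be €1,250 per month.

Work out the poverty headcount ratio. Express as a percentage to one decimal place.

25.0%

2 of the 8 individuals have income below €1,250.
H = 2/8 = 25.0%.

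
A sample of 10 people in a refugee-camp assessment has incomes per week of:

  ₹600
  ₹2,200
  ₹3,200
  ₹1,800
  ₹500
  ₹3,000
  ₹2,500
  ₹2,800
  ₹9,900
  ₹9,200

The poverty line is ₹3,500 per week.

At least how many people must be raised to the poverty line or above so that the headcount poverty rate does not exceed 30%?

Currently q = 8 of N = 10 are below the line (H = 0.800).
A headcount ratio of at most 30% allows at most ⌊0.30 × 10⌋ = 3 poor people.
So at least 8 − 3 = 5 must be lifted.

5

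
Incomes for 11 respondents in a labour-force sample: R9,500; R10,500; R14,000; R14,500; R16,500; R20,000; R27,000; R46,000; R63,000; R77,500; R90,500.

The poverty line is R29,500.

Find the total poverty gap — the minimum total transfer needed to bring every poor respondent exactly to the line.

R94,500

Poor units: R9,500, R10,500, R14,000, R14,500, R16,500, R20,000, R27,000 (q = 7 of N = 11).
Individual gaps: 29500−9500 = 20000; 29500−10500 = 19000; 29500−14000 = 15500; 29500−14500 = 15000; 29500−16500 = 13000; 29500−20000 = 9500; 29500−27000 = 2500.
Aggregate gap = R94,500.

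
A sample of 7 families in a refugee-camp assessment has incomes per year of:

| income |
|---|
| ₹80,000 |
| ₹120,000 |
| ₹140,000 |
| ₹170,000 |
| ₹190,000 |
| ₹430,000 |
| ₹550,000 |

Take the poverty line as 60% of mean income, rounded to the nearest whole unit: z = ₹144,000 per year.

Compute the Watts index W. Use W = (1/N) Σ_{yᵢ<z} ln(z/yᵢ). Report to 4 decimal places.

0.1140

Poor units: ₹80,000, ₹120,000, ₹140,000 (q = 3 of N = 7).
ln(z/y) terms: ln(144000/80000) = 0.5878; ln(144000/120000) = 0.1823; ln(144000/140000) = 0.0282.
W = 0.798279 / 7 = 0.1140.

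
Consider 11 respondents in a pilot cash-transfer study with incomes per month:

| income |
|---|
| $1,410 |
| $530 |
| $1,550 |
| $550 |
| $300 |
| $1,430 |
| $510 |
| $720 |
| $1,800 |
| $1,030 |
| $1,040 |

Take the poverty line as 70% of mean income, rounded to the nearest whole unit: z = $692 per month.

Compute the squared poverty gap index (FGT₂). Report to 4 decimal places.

Below z: $300, $510, $530, $550 (q = 4 of N = 11).
Relative gaps: (692−300)/692 = 0.5665; (692−510)/692 = 0.2630; (692−530)/692 = 0.2341; (692−550)/692 = 0.2052.
Squared: 0.3209; 0.0692; 0.0548; 0.0421.
Sum = 0.486978; P₂ = 0.486978 / 11 = 0.0443.

0.0443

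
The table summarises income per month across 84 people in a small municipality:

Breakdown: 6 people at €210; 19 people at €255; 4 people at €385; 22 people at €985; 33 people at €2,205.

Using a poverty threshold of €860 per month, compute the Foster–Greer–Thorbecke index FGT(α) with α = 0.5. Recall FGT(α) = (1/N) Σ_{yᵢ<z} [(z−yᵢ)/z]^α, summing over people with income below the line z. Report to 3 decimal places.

0.287

Below z: 6×€210, 19×€255, 4×€385 (q = 29 of N = 84).
Relative gaps: (860−210)/860 = 0.7558 (×6); (860−255)/860 = 0.7035 (×19); (860−385)/860 = 0.5523 (×4).
Raised to α = 0.5: 0.86938 (×6); 0.83874 (×19); 0.74319 (×4).
Sum = 24.125099; FGT(0.5) = 24.125099 / 84 = 0.287.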